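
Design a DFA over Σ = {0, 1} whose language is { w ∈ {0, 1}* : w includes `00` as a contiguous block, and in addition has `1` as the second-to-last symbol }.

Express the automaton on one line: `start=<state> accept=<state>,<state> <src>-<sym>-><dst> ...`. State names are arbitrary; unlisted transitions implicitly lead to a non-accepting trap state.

start=q0 accept=q4,q5 q0-0->q1 q0-1->q0 q1-0->q2 q1-1->q0 q2-0->q2 q2-1->q3 q3-0->q4 q3-1->q5 q4-0->q2 q4-1->q3 q5-0->q4 q5-1->q5

Handle the two conditions separately and then intersect. One (3 states) tracks whether and how much of `00` has been seen; the other (7 states) tracks the last 2 symbols read. Each combined state is a pair, one component from each; accept when both components accept. Minimizing collapses redundant product states.
        0   1  
>  q0   q1  q0 
   q1   q2  q0 
   q2   q2  q3 
   q3   q4  q5 
 * q4   q2  q3 
 * q5   q4  q5 
(> = start, * = accepting)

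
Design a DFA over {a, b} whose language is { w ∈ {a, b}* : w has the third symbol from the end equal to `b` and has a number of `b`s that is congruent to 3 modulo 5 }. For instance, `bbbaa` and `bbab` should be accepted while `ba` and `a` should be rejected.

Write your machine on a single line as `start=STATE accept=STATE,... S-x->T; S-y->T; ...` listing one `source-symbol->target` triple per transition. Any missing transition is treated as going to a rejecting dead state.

Handle the two conditions separately and then intersect. The first has 15 states tracking the last 3 symbols read; the second has 5 states tracking the count of `b`s modulo 5. A product state is a pair (one from each), accepting exactly when both do. Equivalent product states are then merged.
          a    b  
>  s0     s0   s1 
   s1     s2   s3 
   s2     s2   s4 
   s3     s5   s6 
   s4     s5   s7 
   s5     s8   s9 
 * s6    s10  s11 
   s7    s10  s11 
   s8     s8  s12 
 * s9    s13  s11 
 * s10   s14  s11 
   s11   s11   s0 
   s12   s13  s11 
   s13   s14  s11 
 * s14   s15  s11 
   s15   s15  s11 
(> = start, * = accepting)

start=s0; accept=s6,s9,s10,s14; s0-a->s0; s0-b->s1; s1-a->s2; s1-b->s3; s2-a->s2; s2-b->s4; s3-a->s5; s3-b->s6; s4-a->s5; s4-b->s7; s5-a->s8; s5-b->s9; s6-a->s10; s6-b->s11; s7-a->s10; s7-b->s11; s8-a->s8; s8-b->s12; s9-a->s13; s9-b->s11; s10-a->s14; s10-b->s11; s11-a->s11; s11-b->s0; s12-a->s13; s12-b->s11; s13-a->s14; s13-b->s11; s14-a->s15; s14-b->s11; s15-a->s15; s15-b->s11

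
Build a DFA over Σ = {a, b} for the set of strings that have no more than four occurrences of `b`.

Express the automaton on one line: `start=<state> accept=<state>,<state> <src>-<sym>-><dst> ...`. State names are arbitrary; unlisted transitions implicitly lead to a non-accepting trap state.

start=q0 accept=q0,q1,q2,q3,q4 q0-a->q0 q0-b->q1 q1-a->q1 q1-b->q2 q2-a->q2 q2-b->q3 q3-a->q3 q3-b->q4 q4-a->q4 q4-b->q5 q5-a->q5 q5-b->q5

Count `b`s, saturating at 5: states q0 through q4 mean 0 through 4 `b`s seen; q5 means more than 4. Each `b` increments (capped at q5); other symbols loop. Accept from {q0, q1, q2, q3, q4}.
A 6-state machine:
        a   b  
>* q0   q0  q1 
 * q1   q1  q2 
 * q2   q2  q3 
 * q3   q3  q4 
 * q4   q4  q5 
   q5   q5  q5 
(> = start, * = accepting)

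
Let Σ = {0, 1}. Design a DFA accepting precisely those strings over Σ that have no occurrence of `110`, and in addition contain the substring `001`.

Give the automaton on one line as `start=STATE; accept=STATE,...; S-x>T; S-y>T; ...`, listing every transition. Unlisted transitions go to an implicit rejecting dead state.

Build one automaton per condition and run them in lockstep. One (4 states) tracks partial matches of the forbidden pattern `110`; the other (4 states) tracks whether and how much of `001` has been seen. Each combined state is a pair, one component from each; accept when both components accept.
A 12-state machine:
          0    1  
>  q0     q1   q2 
   q1     q3   q2 
   q2     q1   q4 
   q3     q3   q5 
   q4     q6   q4 
 * q5     q7   q8 
   q6     q9  q10 
 * q7     q7   q5 
 * q8    q11   q8 
   q9     q9  q11 
   q10    q6  q10 
   q11   q11  q11 
(> = start, * = accepting)

start=q0; accept=q5,q7,q8; q0-0>q1; q0-1>q2; q1-0>q3; q1-1>q2; q2-0>q1; q2-1>q4; q3-0>q3; q3-1>q5; q4-0>q6; q4-1>q4; q5-0>q7; q5-1>q8; q6-0>q9; q6-1>q10; q7-0>q7; q7-1>q5; q8-0>q11; q8-1>q8; q9-0>q9; q9-1>q11; q10-0>q6; q10-1>q10; q11-0>q11; q11-1>q11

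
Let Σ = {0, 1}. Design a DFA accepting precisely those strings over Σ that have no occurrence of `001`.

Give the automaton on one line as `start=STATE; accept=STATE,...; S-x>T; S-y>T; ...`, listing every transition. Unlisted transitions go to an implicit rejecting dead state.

This is the complement of 'contains `001`'. Use the same substring-matching states — A through D holding how much of `001` has just been matched — but flip the accepting set: everything except the trap D accepts.
4 states suffice.
       0  1 
>* A   B  A 
 * B   C  A 
 * C   C  D 
   D   D  D 
(> = start, * = accepting)

start=A; accept=A,B,C; A-0>B; A-1>A; B-0>C; B-1>A; C-0>C; C-1>D; D-0>D; D-1>D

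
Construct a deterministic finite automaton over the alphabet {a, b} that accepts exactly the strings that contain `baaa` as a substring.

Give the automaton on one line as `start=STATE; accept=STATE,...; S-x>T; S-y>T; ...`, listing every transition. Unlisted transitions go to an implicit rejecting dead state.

States S0..S3 record the length of the longest prefix of `baaa` that matches the current input suffix. Reaching S4 means `baaa` has been seen, and we stay there forever. Accept from S4.
A 5-state machine:
        a   b  
>  S0   S0  S1 
   S1   S2  S1 
   S2   S3  S1 
   S3   S4  S1 
 * S4   S4  S4 
(> = start, * = accepting)

start=S0; accept=S4; S0-a>S0; S0-b>S1; S1-a>S2; S1-b>S1; S2-a>S3; S2-b>S1; S3-a>S4; S3-b>S1; S4-a>S4; S4-b>S4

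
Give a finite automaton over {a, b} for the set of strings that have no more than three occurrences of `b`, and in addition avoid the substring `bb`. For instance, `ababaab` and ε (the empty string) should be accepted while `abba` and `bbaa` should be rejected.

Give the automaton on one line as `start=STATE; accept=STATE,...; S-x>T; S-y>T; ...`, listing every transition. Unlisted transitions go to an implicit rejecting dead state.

Build one automaton per condition and run them in lockstep. The first has 5 states tracking the count of `b`s, saturating at 4; the second has 3 states tracking partial matches of the forbidden pattern `bb`. A product state is a pair (one from each), accepting exactly when both do.
12 states suffice.
          a    b  
>* S0     S0   S1 
 * S1     S2   S3 
 * S2     S2   S4 
   S3     S3   S5 
 * S4     S6   S5 
   S5     S5   S7 
 * S6     S6   S8 
   S7     S7   S7 
 * S8     S9   S7 
 * S9     S9  S10 
   S10   S11   S7 
   S11   S11  S10 
(> = start, * = accepting)

start=S0; accept=S0,S1,S2,S4,S6,S8,S9; S0-a>S0; S0-b>S1; S1-a>S2; S1-b>S3; S2-a>S2; S2-b>S4; S3-a>S3; S3-b>S5; S4-a>S6; S4-b>S5; S5-a>S5; S5-b>S7; S6-a>S6; S6-b>S8; S7-a>S7; S7-b>S7; S8-a>S9; S8-b>S7; S9-a>S9; S9-b>S10; S10-a>S11; S10-b>S7; S11-a>S11; S11-b>S10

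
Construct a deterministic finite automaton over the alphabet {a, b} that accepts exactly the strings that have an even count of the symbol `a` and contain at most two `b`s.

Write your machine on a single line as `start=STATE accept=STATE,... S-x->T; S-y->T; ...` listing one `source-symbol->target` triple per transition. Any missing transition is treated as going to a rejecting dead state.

Run two small machines in parallel and take their product. One (2 states) tracks the count of `a`s modulo 2; the other (4 states) tracks the count of `b`s, saturating at 3. Each combined state is a pair, one component from each; accept when both components accept.
        a   b  
>* q0   q1  q2 
   q1   q0  q3 
 * q2   q3  q4 
   q3   q2  q5 
 * q4   q5  q6 
   q5   q4  q7 
   q6   q7  q6 
   q7   q6  q7 
(> = start, * = accepting)

start=q0; accept=q0,q2,q4; q0-a->q1; q0-b->q2; q1-a->q0; q1-b->q3; q2-a->q3; q2-b->q4; q3-a->q2; q3-b->q5; q4-a->q5; q4-b->q6; q5-a->q4; q5-b->q7; q6-a->q7; q6-b->q6; q7-a->q6; q7-b->q7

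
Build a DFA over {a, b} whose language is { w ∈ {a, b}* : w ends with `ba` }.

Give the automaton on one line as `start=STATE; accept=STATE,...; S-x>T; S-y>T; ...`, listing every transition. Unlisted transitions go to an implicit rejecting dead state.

start=s0; accept=s2; s0-a>s0; s0-b>s1; s1-a>s2; s1-b>s1; s2-a>s0; s2-b>s1

Remember how much of `ba` the current input suffix matches. State s0 means no match yet; s1 means the last symbol is `b`; s2 means the last 2 symbols are `ba`. Only s2 accepts. On a mismatch, fall back to the longest proper suffix that is still a prefix of `ba`.
With 3 states:
        a   b  
>  s0   s0  s1 
   s1   s2  s1 
 * s2   s0  s1 
(> = start, * = accepting)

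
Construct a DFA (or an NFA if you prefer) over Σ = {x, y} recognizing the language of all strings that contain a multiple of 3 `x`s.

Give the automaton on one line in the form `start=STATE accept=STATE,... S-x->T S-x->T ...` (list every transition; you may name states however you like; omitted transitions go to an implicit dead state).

Keep the running count of `x`s modulo 3: each `x` advances along the cycle s0 → s1 → s2 → s0 while other symbols loop. Accept at s0.
        x   y  
>* s0   s1  s0 
   s1   s2  s1 
   s2   s0  s2 
(> = start, * = accepting)

start=s0 accept=s0 s0-x->s1 s0-y->s0 s1-x->s2 s1-y->s1 s2-x->s0 s2-y->s2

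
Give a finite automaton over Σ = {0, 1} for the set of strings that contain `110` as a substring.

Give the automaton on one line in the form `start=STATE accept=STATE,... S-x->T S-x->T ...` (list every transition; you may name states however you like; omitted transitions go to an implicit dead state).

States q0..q2 record the length of the longest prefix of `110` that matches the current input suffix. Reaching q3 means `110` has been seen, and we stay there forever. Accept from q3.
4 states suffice.
        0   1  
>  q0   q0  q1 
   q1   q0  q2 
   q2   q3  q2 
 * q3   q3  q3 
(> = start, * = accepting)

start=q0 accept=q3 q0-0->q0 q0-1->q1 q1-0->q0 q1-1->q2 q2-0->q3 q2-1->q2 q3-0->q3 q3-1->q3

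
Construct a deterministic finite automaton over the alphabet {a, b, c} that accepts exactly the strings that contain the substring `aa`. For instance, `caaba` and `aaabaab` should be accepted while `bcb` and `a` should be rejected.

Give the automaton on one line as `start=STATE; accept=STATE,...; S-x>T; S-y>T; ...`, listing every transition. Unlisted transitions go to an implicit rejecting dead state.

start=q0; accept=q2; q0-a>q1; q0-b>q0; q0-c>q0; q1-a>q2; q1-b>q0; q1-c>q0; q2-a>q2; q2-b>q2; q2-c>q2

States q0..q1 record the length of the longest prefix of `aa` that matches the current input suffix. Reaching q2 means `aa` has been seen, and we stay there forever. Accept from q2.
3 states suffice.
        a   b   c  
>  q0   q1  q0  q0 
   q1   q2  q0  q0 
 * q2   q2  q2  q2 
(> = start, * = accepting)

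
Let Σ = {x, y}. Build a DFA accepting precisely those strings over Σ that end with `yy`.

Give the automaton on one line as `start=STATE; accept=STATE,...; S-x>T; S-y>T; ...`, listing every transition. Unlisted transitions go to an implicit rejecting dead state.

start=S0; accept=S2; S0-x>S0; S0-y>S1; S1-x>S0; S1-y>S2; S2-x>S0; S2-y>S2

Let each state record the length of the longest suffix of the input read so far that is also a prefix of `yy`. S1 means the last symbol is `y`; S2 means the last 2 symbols are `yy`. Accept only at S2, where the string currently ends in `yy`.
        x   y  
>  S0   S0  S1 
   S1   S0  S2 
 * S2   S0  S2 
(> = start, * = accepting)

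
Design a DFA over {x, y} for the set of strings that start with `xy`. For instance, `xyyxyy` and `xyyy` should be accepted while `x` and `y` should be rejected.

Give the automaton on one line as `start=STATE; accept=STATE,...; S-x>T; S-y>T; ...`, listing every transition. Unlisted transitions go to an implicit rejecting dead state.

start=s0; accept=s2; s0-x>s1; s0-y>s3; s1-x>s3; s1-y>s2; s2-x>s2; s2-y>s2; s3-x>s3; s3-y>s3

Walk along `xy` while the input agrees: from s0 take `x` to s1, and so on. Any deviation drops to the rejecting sink s3. Once s2 is reached the prefix is confirmed and every continuation is accepted.
4 states suffice.
        x   y  
>  s0   s1  s3 
   s1   s3  s2 
 * s2   s2  s2 
   s3   s3  s3 
(> = start, * = accepting)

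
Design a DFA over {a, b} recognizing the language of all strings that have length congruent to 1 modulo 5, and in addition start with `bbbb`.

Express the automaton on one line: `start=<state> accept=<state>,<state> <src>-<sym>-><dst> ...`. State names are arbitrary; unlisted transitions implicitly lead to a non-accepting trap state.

Run two small machines in parallel and take their product. One (5 states) tracks the input length modulo 5; the other (6 states) tracks whether the input so far still matches the prefix `bbbb`. Each combined state is a pair, one component from each; accept when both components accept. Equivalent product states are then merged.
A 10-state machine:
        a   b  
>  q0   q1  q2 
   q1   q1  q1 
   q2   q1  q3 
   q3   q1  q4 
   q4   q1  q5 
   q5   q6  q6 
   q6   q7  q7 
 * q7   q8  q8 
   q8   q9  q9 
   q9   q5  q5 
(> = start, * = accepting)

start=q0 accept=q7 q0-a->q1 q0-b->q2 q1-a->q1 q1-b->q1 q2-a->q1 q2-b->q3 q3-a->q1 q3-b->q4 q4-a->q1 q4-b->q5 q5-a->q6 q5-b->q6 q6-a->q7 q6-b->q7 q7-a->q8 q7-b->q8 q8-a->q9 q8-b->q9 q9-a->q5 q9-b->q5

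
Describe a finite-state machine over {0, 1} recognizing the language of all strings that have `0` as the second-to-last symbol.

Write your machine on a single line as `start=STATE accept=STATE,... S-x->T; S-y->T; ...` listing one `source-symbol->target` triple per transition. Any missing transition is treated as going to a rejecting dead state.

A DFA must remember the last 2 symbols (since which symbol is second-to-last isn't known until the input ends). Use one state per possible window of the last ≤2 symbols; accept from those whose window starts with `0`.
A 7-state machine:
        0   1  
>  s0   s1  s2 
   s1   s3  s4 
   s2   s5  s6 
 * s3   s3  s4 
 * s4   s5  s6 
   s5   s3  s4 
   s6   s5  s6 
(> = start, * = accepting)

start=s0; accept=s3,s4; s0-0->s1; s0-1->s2; s1-0->s3; s1-1->s4; s2-0->s5; s2-1->s6; s3-0->s3; s3-1->s4; s4-0->s5; s4-1->s6; s5-0->s3; s5-1->s4; s6-0->s5; s6-1->s6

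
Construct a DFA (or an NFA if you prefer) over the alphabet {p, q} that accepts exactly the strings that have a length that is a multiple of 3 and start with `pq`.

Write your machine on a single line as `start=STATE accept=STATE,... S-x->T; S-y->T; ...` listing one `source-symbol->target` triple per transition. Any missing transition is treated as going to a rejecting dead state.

Handle the two conditions separately and then intersect. One (3 states) tracks the input length modulo 3; the other (4 states) tracks whether the input so far still matches the prefix `pq`. Each combined state is a pair, one component from each; accept when both components accept. After merging equivalent states the machine shrinks.
6 states suffice.
        p   q  
>  s0   s1  s2 
   s1   s2  s3 
   s2   s2  s2 
   s3   s4  s4 
 * s4   s5  s5 
   s5   s3  s3 
(> = start, * = accepting)

start=s0; accept=s4; s0-p->s1; s0-q->s2; s1-p->s2; s1-q->s3; s2-p->s2; s2-q->s2; s3-p->s4; s3-q->s4; s4-p->s5; s4-q->s5; s5-p->s3; s5-q->s3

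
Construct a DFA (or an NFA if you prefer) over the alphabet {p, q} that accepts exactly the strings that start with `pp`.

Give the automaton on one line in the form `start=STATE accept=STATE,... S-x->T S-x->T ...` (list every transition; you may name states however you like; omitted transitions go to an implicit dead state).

Walk along `pp` while the input agrees: from S0 take `p` to S1, and so on. Any deviation drops to the rejecting sink S3. Once S2 is reached the prefix is confirmed and every continuation is accepted.
4 states suffice.
        p   q  
>  S0   S1  S3 
   S1   S2  S3 
 * S2   S2  S2 
   S3   S3  S3 
(> = start, * = accepting)

start=S0 accept=S2 S0-p->S1 S0-q->S3 S1-p->S2 S1-q->S3 S2-p->S2 S2-q->S2 S3-p->S3 S3-q->S3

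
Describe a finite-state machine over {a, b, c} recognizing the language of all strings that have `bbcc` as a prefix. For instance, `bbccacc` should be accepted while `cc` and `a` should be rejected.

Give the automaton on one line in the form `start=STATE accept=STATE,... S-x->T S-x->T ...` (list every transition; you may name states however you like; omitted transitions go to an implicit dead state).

start=q0 accept=q4 q0-a->q5 q0-b->q1 q0-c->q5 q1-a->q5 q1-b->q2 q1-c->q5 q2-a->q5 q2-b->q5 q2-c->q3 q3-a->q5 q3-b->q5 q3-c->q4 q4-a->q4 q4-b->q4 q4-c->q4 q5-a->q5 q5-b->q5 q5-c->q5

Check the first 4 symbols one by one: q0 through q3 record how many have matched `bbcc` so far; any wrong symbol goes to the dead state q5. After all 4 match we enter the accepting sink q4.
With 6 states:
        a   b   c  
>  q0   q5  q1  q5 
   q1   q5  q2  q5 
   q2   q5  q5  q3 
   q3   q5  q5  q4 
 * q4   q4  q4  q4 
   q5   q5  q5  q5 
(> = start, * = accepting)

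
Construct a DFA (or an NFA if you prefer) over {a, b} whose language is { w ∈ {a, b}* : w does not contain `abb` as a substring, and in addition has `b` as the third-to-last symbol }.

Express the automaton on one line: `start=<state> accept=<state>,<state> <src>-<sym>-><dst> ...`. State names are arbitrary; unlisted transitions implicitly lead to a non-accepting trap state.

start=s0 accept=s11,s12,s13,s14 s0-a->s1 s0-b->s2 s1-a->s3 s1-b->s4 s2-a->s5 s2-b->s6 s3-a->s7 s3-b->s8 s4-a->s9 s4-b->s10 s5-a->s11 s5-b->s12 s6-a->s13 s6-b->s14 s7-a->s7 s7-b->s8 s8-a->s9 s8-b->s10 s9-a->s11 s9-b->s12 s10-a->s15 s10-b->s16 s11-a->s7 s11-b->s8 s12-a->s9 s12-b->s10 s13-a->s11 s13-b->s12 s14-a->s13 s14-b->s14 s15-a->s17 s15-b->s18 s16-a->s15 s16-b->s16 s17-a->s19 s17-b->s20 s18-a->s21 s18-b->s10 s19-a->s19 s19-b->s20 s20-a->s21 s20-b->s10 s21-a->s17 s21-b->s18

Build one automaton per condition and run them in lockstep. One (4 states) tracks partial matches of the forbidden pattern `abb`; the other (15 states) tracks the last 3 symbols read. Each combined state is a pair, one component from each; accept when both components accept.
A 22-state machine:
          a    b  
>  s0     s1   s2 
   s1     s3   s4 
   s2     s5   s6 
   s3     s7   s8 
   s4     s9  s10 
   s5    s11  s12 
   s6    s13  s14 
   s7     s7   s8 
   s8     s9  s10 
   s9    s11  s12 
   s10   s15  s16 
 * s11    s7   s8 
 * s12    s9  s10 
 * s13   s11  s12 
 * s14   s13  s14 
   s15   s17  s18 
   s16   s15  s16 
   s17   s19  s20 
   s18   s21  s10 
   s19   s19  s20 
   s20   s21  s10 
   s21   s17  s18 
(> = start, * = accepting)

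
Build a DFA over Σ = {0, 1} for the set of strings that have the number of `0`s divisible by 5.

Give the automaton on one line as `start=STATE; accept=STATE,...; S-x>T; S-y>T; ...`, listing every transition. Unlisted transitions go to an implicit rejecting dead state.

The only thing that matters is how many `0`s have appeared, reduced mod 5. Use one state per residue: q0 for 0, …, q4 for 4. Reading `0` moves to the next residue; anything else stays put. q0 is accepting.
With 5 states:
        0   1  
>* q0   q1  q0 
   q1   q2  q1 
   q2   q3  q2 
   q3   q4  q3 
   q4   q0  q4 
(> = start, * = accepting)

start=q0; accept=q0; q0-0>q1; q0-1>q0; q1-0>q2; q1-1>q1; q2-0>q3; q2-1>q2; q3-0>q4; q3-1>q3; q4-0>q0; q4-1>q4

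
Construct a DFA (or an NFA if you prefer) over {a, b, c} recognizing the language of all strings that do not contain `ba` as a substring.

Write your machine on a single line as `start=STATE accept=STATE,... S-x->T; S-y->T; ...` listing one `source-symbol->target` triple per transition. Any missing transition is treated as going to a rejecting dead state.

Track partial matches of the forbidden pattern `ba`. State q2 is a dead state reached once `ba` has occurred; every other state accepts. q0 means no part of `ba` is currently matched.
A 3-state machine:
        a   b   c  
>* q0   q0  q1  q0 
 * q1   q2  q1  q0 
   q2   q2  q2  q2 
(> = start, * = accepting)

start=q0; accept=q0,q1; q0-a->q0; q0-b->q1; q0-c->q0; q1-a->q2; q1-b->q1; q1-c->q0; q2-a->q2; q2-b->q2; q2-c->q2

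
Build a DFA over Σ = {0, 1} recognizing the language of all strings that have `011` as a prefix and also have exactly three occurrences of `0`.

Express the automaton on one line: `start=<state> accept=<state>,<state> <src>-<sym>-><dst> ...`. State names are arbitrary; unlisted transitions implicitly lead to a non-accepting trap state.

start=A accept=G A-0->B A-1->C B-0->C B-1->D C-0->C C-1->C D-0->C D-1->E E-0->F E-1->E F-0->G F-1->F G-0->C G-1->G

Run two small machines in parallel and take their product. The first has 5 states tracking whether the input so far still matches the prefix `011`; the second has 5 states tracking the count of `0`s, saturating at 4. A product state is a pair (one from each), accepting exactly when both do. Equivalent product states are then merged.
With 7 states:
       0  1 
>  A   B  C 
   B   C  D 
   C   C  C 
   D   C  E 
   E   F  E 
   F   G  F 
 * G   C  G 
(> = start, * = accepting)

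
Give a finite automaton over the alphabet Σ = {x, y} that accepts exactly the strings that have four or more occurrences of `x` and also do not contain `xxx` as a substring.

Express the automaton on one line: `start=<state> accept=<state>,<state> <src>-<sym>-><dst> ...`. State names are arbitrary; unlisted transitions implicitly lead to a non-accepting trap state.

Build one automaton per condition and run them in lockstep. The first has 6 states tracking the count of `x`s, saturating at 5; the second has 4 states tracking partial matches of the forbidden pattern `xxx`. A product state is a pair (one from each), accepting exactly when both do. Equivalent product states are then merged.
A 13-state machine:
          x    y  
>  s0     s1   s0 
   s1     s2   s3 
   s2     s4   s5 
   s3     s6   s3 
   s4     s4   s4 
   s5     s7   s5 
   s6     s8   s5 
   s7     s9  s10 
   s8     s4  s10 
 * s9     s4  s11 
   s10   s12  s10 
 * s11   s12  s11 
 * s12    s9  s11 
(> = start, * = accepting)

start=s0 accept=s9,s11,s12 s0-x->s1 s0-y->s0 s1-x->s2 s1-y->s3 s2-x->s4 s2-y->s5 s3-x->s6 s3-y->s3 s4-x->s4 s4-y->s4 s5-x->s7 s5-y->s5 s6-x->s8 s6-y->s5 s7-x->s9 s7-y->s10 s8-x->s4 s8-y->s10 s9-x->s4 s9-y->s11 s10-x->s12 s10-y->s10 s11-x->s12 s11-y->s11 s12-x->s9 s12-y->s11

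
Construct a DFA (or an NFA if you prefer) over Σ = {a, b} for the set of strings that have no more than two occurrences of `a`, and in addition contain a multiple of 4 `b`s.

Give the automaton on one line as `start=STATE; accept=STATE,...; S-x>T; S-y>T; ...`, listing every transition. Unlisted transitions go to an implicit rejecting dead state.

Run two small machines in parallel and take their product. The first has 4 states tracking the count of `a`s, saturating at 3; the second has 4 states tracking the count of `b`s modulo 4. A product state is a pair (one from each), accepting exactly when both do. After merging equivalent states the machine shrinks.
          a    b  
>* q0     q1   q2 
 * q1     q3   q4 
   q2     q4   q5 
 * q3     q6   q7 
   q4     q7   q8 
   q5     q8   q9 
   q6     q6   q6 
   q7     q6  q10 
   q8    q10  q11 
   q9    q11   q0 
   q10    q6  q12 
   q11   q12   q1 
   q12    q6   q3 
(> = start, * = accepting)

start=q0; accept=q0,q1,q3; q0-a>q1; q0-b>q2; q1-a>q3; q1-b>q4; q2-a>q4; q2-b>q5; q3-a>q6; q3-b>q7; q4-a>q7; q4-b>q8; q5-a>q8; q5-b>q9; q6-a>q6; q6-b>q6; q7-a>q6; q7-b>q10; q8-a>q10; q8-b>q11; q9-a>q11; q9-b>q0; q10-a>q6; q10-b>q12; q11-a>q12; q11-b>q1; q12-a>q6; q12-b>q3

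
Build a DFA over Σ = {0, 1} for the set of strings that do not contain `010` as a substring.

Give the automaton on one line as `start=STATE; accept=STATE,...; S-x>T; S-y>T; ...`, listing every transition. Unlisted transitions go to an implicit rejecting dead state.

start=A; accept=A,B,C; A-0>B; A-1>A; B-0>B; B-1>C; C-0>D; C-1>A; D-0>D; D-1>D

This is the complement of 'contains `010`'. Use the same substring-matching states — A through D holding how much of `010` has just been matched — but flip the accepting set: everything except the trap D accepts.
4 states suffice.
       0  1 
>* A   B  A 
 * B   B  C 
 * C   D  A 
   D   D  D 
(> = start, * = accepting)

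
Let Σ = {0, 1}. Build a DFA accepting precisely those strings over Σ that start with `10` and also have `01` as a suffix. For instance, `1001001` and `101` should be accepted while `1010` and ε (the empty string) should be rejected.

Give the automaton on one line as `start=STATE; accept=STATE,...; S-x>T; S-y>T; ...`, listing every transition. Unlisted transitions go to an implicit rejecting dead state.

start=s0; accept=s6; s0-0>s1; s0-1>s2; s1-0>s1; s1-1>s3; s2-0>s4; s2-1>s5; s3-0>s1; s3-1>s5; s4-0>s4; s4-1>s6; s5-0>s1; s5-1>s5; s6-0>s4; s6-1>s7; s7-0>s4; s7-1>s7

Run two small machines in parallel and take their product. One (4 states) tracks whether the input so far still matches the prefix `10`; the other (3 states) tracks how much of the suffix `01` has currently been matched. Each combined state is a pair, one component from each; accept when both components accept.
With 8 states:
        0   1  
>  s0   s1  s2 
   s1   s1  s3 
   s2   s4  s5 
   s3   s1  s5 
   s4   s4  s6 
   s5   s1  s5 
 * s6   s4  s7 
   s7   s4  s7 
(> = start, * = accepting)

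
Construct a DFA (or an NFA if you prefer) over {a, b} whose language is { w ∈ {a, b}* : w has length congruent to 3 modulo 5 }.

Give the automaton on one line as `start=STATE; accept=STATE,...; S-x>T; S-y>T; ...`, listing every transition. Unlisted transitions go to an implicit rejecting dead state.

Only the length mod 5 matters, so use a 5-cycle: from any state, every input symbol moves to the next state, wrapping s4 back to s0. Mark s3 accepting.
5 states suffice.
        a   b  
>  s0   s1  s1 
   s1   s2  s2 
   s2   s3  s3 
 * s3   s4  s4 
   s4   s0  s0 
(> = start, * = accepting)

start=s0; accept=s3; s0-a>s1; s0-b>s1; s1-a>s2; s1-b>s2; s2-a>s3; s2-b>s3; s3-a>s4; s3-b>s4; s4-a>s0; s4-b>s0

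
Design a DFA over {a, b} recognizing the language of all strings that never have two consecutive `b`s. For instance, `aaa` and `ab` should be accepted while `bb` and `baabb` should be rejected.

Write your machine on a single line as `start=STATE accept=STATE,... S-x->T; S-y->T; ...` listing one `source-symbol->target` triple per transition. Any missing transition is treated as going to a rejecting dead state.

Track partial matches of the forbidden pattern `bb`. State S2 is a dead state reached once `bb` has occurred; every other state accepts. S0 means no part of `bb` is currently matched.
With 3 states:
        a   b  
>* S0   S0  S1 
 * S1   S0  S2 
   S2   S2  S2 
(> = start, * = accepting)

start=S0; accept=S0,S1; S0-a->S0; S0-b->S1; S1-a->S0; S1-b->S2; S2-a->S2; S2-b->S2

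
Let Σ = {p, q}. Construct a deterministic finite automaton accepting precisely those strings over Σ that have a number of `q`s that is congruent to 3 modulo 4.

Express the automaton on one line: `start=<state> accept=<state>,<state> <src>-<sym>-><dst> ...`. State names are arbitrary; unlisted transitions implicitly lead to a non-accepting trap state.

The only thing that matters is how many `q`s have appeared, reduced mod 4. Use one state per residue: s0 for 0, …, s3 for 3. Reading `q` moves to the next residue; anything else stays put. s3 is accepting.
With 4 states:
        p   q  
>  s0   s0  s1 
   s1   s1  s2 
   s2   s2  s3 
 * s3   s3  s0 
(> = start, * = accepting)

start=s0 accept=s3 s0-p->s0 s0-q->s1 s1-p->s1 s1-q->s2 s2-p->s2 s2-q->s3 s3-p->s3 s3-q->s0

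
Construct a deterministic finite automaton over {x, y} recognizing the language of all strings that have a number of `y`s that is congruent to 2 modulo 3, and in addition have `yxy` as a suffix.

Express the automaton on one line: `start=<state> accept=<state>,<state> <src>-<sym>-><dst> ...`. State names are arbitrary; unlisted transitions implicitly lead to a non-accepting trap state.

Handle the two conditions separately and then intersect. The first has 3 states tracking the count of `y`s modulo 3; the second has 4 states tracking how much of the suffix `yxy` has currently been matched. A product state is a pair (one from each), accepting exactly when both do.
With 12 states:
          x    y  
>  q0     q0   q1 
   q1     q2   q3 
   q2     q4   q5 
   q3     q6   q7 
   q4     q4   q3 
 * q5     q6   q7 
   q6     q8   q9 
   q7    q10   q1 
   q8     q8   q7 
   q9    q10   q1 
   q10    q0  q11 
   q11    q2   q3 
(> = start, * = accepting)

start=q0 accept=q5 q0-x->q0 q0-y->q1 q1-x->q2 q1-y->q3 q2-x->q4 q2-y->q5 q3-x->q6 q3-y->q7 q4-x->q4 q4-y->q3 q5-x->q6 q5-y->q7 q6-x->q8 q6-y->q9 q7-x->q10 q7-y->q1 q8-x->q8 q8-y->q7 q9-x->q10 q9-y->q1 q10-x->q0 q10-y->q11 q11-x->q2 q11-y->q3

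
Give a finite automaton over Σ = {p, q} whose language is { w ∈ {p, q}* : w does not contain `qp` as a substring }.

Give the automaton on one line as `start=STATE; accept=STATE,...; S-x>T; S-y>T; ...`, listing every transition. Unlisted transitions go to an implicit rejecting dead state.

start=S0; accept=S0,S1; S0-p>S0; S0-q>S1; S1-p>S2; S1-q>S1; S2-p>S2; S2-q>S2

This is the complement of 'contains `qp`'. Use the same substring-matching states — S0 through S2 holding how much of `qp` has just been matched — but flip the accepting set: everything except the trap S2 accepts.
        p   q  
>* S0   S0  S1 
 * S1   S2  S1 
   S2   S2  S2 
(> = start, * = accepting)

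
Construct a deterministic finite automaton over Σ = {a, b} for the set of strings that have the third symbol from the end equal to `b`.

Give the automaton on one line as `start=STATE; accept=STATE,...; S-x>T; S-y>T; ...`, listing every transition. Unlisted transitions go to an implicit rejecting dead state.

Because acceptance depends on a position counted from the end, the machine has to buffer the most recent 3 symbols. Make each state the string of the last up-to-3 symbols read; on input `x` shift the window left and append `x`. Accept when the buffered window has length 3 and begins with `b`.
A 15-state machine:
          a    b  
>  S0     S1   S2 
   S1     S3   S4 
   S2     S5   S6 
   S3     S7   S8 
   S4     S9  S10 
   S5    S11  S12 
   S6    S13  S14 
   S7     S7   S8 
   S8     S9  S10 
   S9    S11  S12 
   S10   S13  S14 
 * S11    S7   S8 
 * S12    S9  S10 
 * S13   S11  S12 
 * S14   S13  S14 
(> = start, * = accepting)

start=S0; accept=S11,S12,S13,S14; S0-a>S1; S0-b>S2; S1-a>S3; S1-b>S4; S2-a>S5; S2-b>S6; S3-a>S7; S3-b>S8; S4-a>S9; S4-b>S10; S5-a>S11; S5-b>S12; S6-a>S13; S6-b>S14; S7-a>S7; S7-b>S8; S8-a>S9; S8-b>S10; S9-a>S11; S9-b>S12; S10-a>S13; S10-b>S14; S11-a>S7; S11-b>S8; S12-a>S9; S12-b>S10; S13-a>S11; S13-b>S12; S14-a>S13; S14-b>S14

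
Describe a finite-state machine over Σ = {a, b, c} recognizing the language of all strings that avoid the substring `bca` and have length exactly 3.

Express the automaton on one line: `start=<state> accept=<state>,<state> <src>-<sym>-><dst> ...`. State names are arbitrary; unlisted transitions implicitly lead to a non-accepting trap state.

Build one automaton per condition and run them in lockstep. One (4 states) tracks partial matches of the forbidden pattern `bca`; the other (5 states) tracks the input length, saturating at 4. Each combined state is a pair, one component from each; accept when both components accept. Minimizing collapses redundant product states.
A 7-state machine:
        a   b   c  
>  q0   q1  q2  q1 
   q1   q3  q3  q3 
   q2   q3  q3  q4 
   q3   q5  q5  q5 
   q4   q6  q5  q5 
 * q5   q6  q6  q6 
   q6   q6  q6  q6 
(> = start, * = accepting)

start=q0 accept=q5 q0-a->q1 q0-b->q2 q0-c->q1 q1-a->q3 q1-b->q3 q1-c->q3 q2-a->q3 q2-b->q3 q2-c->q4 q3-a->q5 q3-b->q5 q3-c->q5 q4-a->q6 q4-b->q5 q4-c->q5 q5-a->q6 q5-b->q6 q5-c->q6 q6-a->q6 q6-b->q6 q6-c->q6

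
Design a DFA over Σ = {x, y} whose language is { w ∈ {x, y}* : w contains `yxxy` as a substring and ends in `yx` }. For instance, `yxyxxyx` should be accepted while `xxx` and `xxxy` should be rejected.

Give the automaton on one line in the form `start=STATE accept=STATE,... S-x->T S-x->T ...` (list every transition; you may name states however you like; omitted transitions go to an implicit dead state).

start=S0 accept=S5 S0-x->S0 S0-y->S1 S1-x->S2 S1-y->S1 S2-x->S3 S2-y->S1 S3-x->S0 S3-y->S4 S4-x->S5 S4-y->S4 S5-x->S6 S5-y->S4 S6-x->S6 S6-y->S4

Handle the two conditions separately and then intersect. One (5 states) tracks whether and how much of `yxxy` has been seen; the other (3 states) tracks how much of the suffix `yx` has currently been matched. Each combined state is a pair, one component from each; accept when both components accept.
A 7-state machine:
        x   y  
>  S0   S0  S1 
   S1   S2  S1 
   S2   S3  S1 
   S3   S0  S4 
   S4   S5  S4 
 * S5   S6  S4 
   S6   S6  S4 
(> = start, * = accepting)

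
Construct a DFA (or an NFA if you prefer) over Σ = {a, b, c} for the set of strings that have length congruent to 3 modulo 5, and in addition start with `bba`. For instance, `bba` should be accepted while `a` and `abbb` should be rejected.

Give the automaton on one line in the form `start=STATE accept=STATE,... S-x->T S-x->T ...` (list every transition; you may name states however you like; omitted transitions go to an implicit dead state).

start=q0 accept=q4 q0-a->q1 q0-b->q2 q0-c->q1 q1-a->q1 q1-b->q1 q1-c->q1 q2-a->q1 q2-b->q3 q2-c->q1 q3-a->q4 q3-b->q1 q3-c->q1 q4-a->q5 q4-b->q5 q4-c->q5 q5-a->q6 q5-b->q6 q5-c->q6 q6-a->q7 q6-b->q7 q6-c->q7 q7-a->q8 q7-b->q8 q7-c->q8 q8-a->q4 q8-b->q4 q8-c->q4

Handle the two conditions separately and then intersect. The first has 5 states tracking the input length modulo 5; the second has 5 states tracking whether the input so far still matches the prefix `bba`. A product state is a pair (one from each), accepting exactly when both do. Equivalent product states are then merged.
A 9-state machine:
        a   b   c  
>  q0   q1  q2  q1 
   q1   q1  q1  q1 
   q2   q1  q3  q1 
   q3   q4  q1  q1 
 * q4   q5  q5  q5 
   q5   q6  q6  q6 
   q6   q7  q7  q7 
   q7   q8  q8  q8 
   q8   q4  q4  q4 
(> = start, * = accepting)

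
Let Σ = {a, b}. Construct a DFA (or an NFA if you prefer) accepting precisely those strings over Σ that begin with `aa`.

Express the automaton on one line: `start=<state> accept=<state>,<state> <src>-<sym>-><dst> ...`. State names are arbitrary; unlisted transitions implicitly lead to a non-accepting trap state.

start=S0 accept=S2 S0-a->S1 S0-b->S3 S1-a->S2 S1-b->S3 S2-a->S2 S2-b->S2 S3-a->S3 S3-b->S3

Check the first 2 symbols one by one: S0 through S1 record how many have matched `aa` so far; any wrong symbol goes to the dead state S3. After all 2 match we enter the accepting sink S2.
        a   b  
>  S0   S1  S3 
   S1   S2  S3 
 * S2   S2  S2 
   S3   S3  S3 
(> = start, * = accepting)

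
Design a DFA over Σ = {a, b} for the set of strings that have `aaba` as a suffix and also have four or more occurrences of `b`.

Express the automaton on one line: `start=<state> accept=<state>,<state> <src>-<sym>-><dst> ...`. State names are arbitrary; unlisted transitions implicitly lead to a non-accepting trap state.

start=S0 accept=S7 S0-a->S0 S0-b->S1 S1-a->S1 S1-b->S2 S2-a->S2 S2-b->S3 S3-a->S4 S3-b->S3 S4-a->S5 S4-b->S3 S5-a->S5 S5-b->S6 S6-a->S7 S6-b->S3 S7-a->S5 S7-b->S3

Handle the two conditions separately and then intersect. One (5 states) tracks how much of the suffix `aaba` has currently been matched; the other (6 states) tracks the count of `b`s, saturating at 5. Each combined state is a pair, one component from each; accept when both components accept. After merging equivalent states the machine shrinks.
        a   b  
>  S0   S0  S1 
   S1   S1  S2 
   S2   S2  S3 
   S3   S4  S3 
   S4   S5  S3 
   S5   S5  S6 
   S6   S7  S3 
 * S7   S5  S3 
(> = start, * = accepting)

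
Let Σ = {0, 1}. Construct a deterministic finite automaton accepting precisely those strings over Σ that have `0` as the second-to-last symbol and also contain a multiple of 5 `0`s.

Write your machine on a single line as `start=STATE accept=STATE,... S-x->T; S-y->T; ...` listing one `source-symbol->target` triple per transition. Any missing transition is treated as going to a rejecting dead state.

Run two small machines in parallel and take their product. One (7 states) tracks the last 2 symbols read; the other (5 states) tracks the count of `0`s modulo 5. Each combined state is a pair, one component from each; accept when both components accept. Equivalent product states are then merged.
A 9-state machine:
       0  1 
>  A   B  A 
   B   C  B 
   C   D  C 
   D   E  D 
   E   F  G 
 * F   B  H 
   G   I  G 
 * H   B  A 
   I   B  H 
(> = start, * = accepting)

start=A; accept=F,H; A-0->B; A-1->A; B-0->C; B-1->B; C-0->D; C-1->C; D-0->E; D-1->D; E-0->F; E-1->G; F-0->B; F-1->H; G-0->I; G-1->G; H-0->B; H-1->A; I-0->B; I-1->H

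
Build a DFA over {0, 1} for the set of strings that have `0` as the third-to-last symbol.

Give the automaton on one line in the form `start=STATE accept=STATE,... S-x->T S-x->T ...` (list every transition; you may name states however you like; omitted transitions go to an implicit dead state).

A DFA must remember the last 3 symbols (since which symbol is third-to-last isn't known until the input ends). Use one state per possible window of the last ≤3 symbols; accept from those whose window starts with `0`.
15 states suffice.
          0    1  
>  q0     q1   q2 
   q1     q3   q4 
   q2     q5   q6 
   q3     q7   q8 
   q4     q9  q10 
   q5    q11  q12 
   q6    q13  q14 
 * q7     q7   q8 
 * q8     q9  q10 
 * q9    q11  q12 
 * q10   q13  q14 
   q11    q7   q8 
   q12    q9  q10 
   q13   q11  q12 
   q14   q13  q14 
(> = start, * = accepting)

start=q0 accept=q7,q8,q9,q10 q0-0->q1 q0-1->q2 q1-0->q3 q1-1->q4 q2-0->q5 q2-1->q6 q3-0->q7 q3-1->q8 q4-0->q9 q4-1->q10 q5-0->q11 q5-1->q12 q6-0->q13 q6-1->q14 q7-0->q7 q7-1->q8 q8-0->q9 q8-1->q10 q9-0->q11 q9-1->q12 q10-0->q13 q10-1->q14 q11-0->q7 q11-1->q8 q12-0->q9 q12-1->q10 q13-0->q11 q13-1->q12 q14-0->q13 q14-1->q14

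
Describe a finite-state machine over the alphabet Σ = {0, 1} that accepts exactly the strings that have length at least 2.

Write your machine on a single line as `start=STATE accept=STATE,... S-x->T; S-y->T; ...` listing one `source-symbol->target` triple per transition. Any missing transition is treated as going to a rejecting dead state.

We only need to distinguish lengths 0, 1, …, 2, and '>2'. Chain A → B → C → D on every symbol, with D looping. Accepting states: {C, D}.
A 4-state machine:
       0  1 
>  A   B  B 
   B   C  C 
 * C   D  D 
 * D   D  D 
(> = start, * = accepting)

start=A; accept=C,D; A-0->B; A-1->B; B-0->C; B-1->C; C-0->D; C-1->D; D-0->D; D-1->D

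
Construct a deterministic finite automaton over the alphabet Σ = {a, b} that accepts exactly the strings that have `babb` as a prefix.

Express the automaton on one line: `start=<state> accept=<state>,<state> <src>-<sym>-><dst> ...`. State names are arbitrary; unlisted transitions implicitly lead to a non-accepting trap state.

start=q0 accept=q4 q0-a->q5 q0-b->q1 q1-a->q2 q1-b->q5 q2-a->q5 q2-b->q3 q3-a->q5 q3-b->q4 q4-a->q4 q4-b->q4 q5-a->q5 q5-b->q5

Check the first 4 symbols one by one: q0 through q3 record how many have matched `babb` so far; any wrong symbol goes to the dead state q5. After all 4 match we enter the accepting sink q4.
With 6 states:
        a   b  
>  q0   q5  q1 
   q1   q2  q5 
   q2   q5  q3 
   q3   q5  q4 
 * q4   q4  q4 
   q5   q5  q5 
(> = start, * = accepting)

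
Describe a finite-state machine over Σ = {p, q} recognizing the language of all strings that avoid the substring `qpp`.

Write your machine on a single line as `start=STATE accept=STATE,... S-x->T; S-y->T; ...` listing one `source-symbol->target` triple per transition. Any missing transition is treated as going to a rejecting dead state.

Track partial matches of the forbidden pattern `qpp`. State D is a dead state reached once `qpp` has occurred; every other state accepts. A means no part of `qpp` is currently matched.
With 4 states:
       p  q 
>* A   A  B 
 * B   C  B 
 * C   D  B 
   D   D  D 
(> = start, * = accepting)

start=A; accept=A,B,C; A-p->A; A-q->B; B-p->C; B-q->B; C-p->D; C-q->B; D-p->D; D-q->D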